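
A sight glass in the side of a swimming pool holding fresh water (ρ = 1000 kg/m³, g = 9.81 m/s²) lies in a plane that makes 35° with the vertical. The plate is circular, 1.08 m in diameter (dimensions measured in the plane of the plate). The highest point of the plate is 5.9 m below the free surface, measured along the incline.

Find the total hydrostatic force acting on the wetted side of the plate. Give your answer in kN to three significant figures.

F ≈ 47.4 kN

γ = ρg = 1000 × 9.81 = 9810 N/m³ = 9.81 kN/m³.
The plate makes 35° with the vertical, i.e. θ = 90° − 35° = 55° to the horizontal. Measuring y along the incline from the free-surface line, vertical depth h = y·sinθ with sinθ = 0.819152.
The centroid is at the centre, 0.54 m below the top of the plate, so y_c = 5.9 + 0.54 = 6.44 m and h_c = 6.44 × 0.819152 = 5.27534 m.
A = π(0.54)² = 0.916088 m².
Resultant F = γ·h_c·A = 9.81 × 5.27534 × 0.916088 = 47.4085 kN.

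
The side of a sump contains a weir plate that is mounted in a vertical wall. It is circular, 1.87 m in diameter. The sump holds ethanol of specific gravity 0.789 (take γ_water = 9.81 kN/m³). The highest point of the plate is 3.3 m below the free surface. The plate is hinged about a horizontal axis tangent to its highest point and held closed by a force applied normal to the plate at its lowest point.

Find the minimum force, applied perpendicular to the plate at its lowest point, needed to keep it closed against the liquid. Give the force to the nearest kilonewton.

P ≈ 47 kN

γ = 0.789 × 9.81 = 7.74009 kN/m³.
The centroid is at the centre, 0.935 m below the top of the plate, so the centroid depth is h_c = 3.3 + 0.935 = 4.235 m.
A = π(0.935)² = 2.74646 m².
Resultant F = γ·h_c·A = 7.74009 × 4.235 × 2.74646 = 90.027 kN.
I_c = πr⁴/4 = π × 0.935⁴/4 = 0.600256 m⁴.
Centre of pressure: y_p = y_c + I_c/(y_c·A) = 4.235 + 0.600256/(4.235 × 2.74646) = 4.235 + 0.0516071 = 4.28661 m along the plane.
The resultant acts 0.935 + 0.0516071 = 0.986607 m (along the plate) below the hinge at the top edge, so the moment about the hinge is M = F × 0.986607 = 90.027 × 0.986607 = 88.8213 kN·m.
A normal force at the bottom, 1.87 m from the hinge, must supply this moment: P = 88.8213/1.87 = 47.498 kN.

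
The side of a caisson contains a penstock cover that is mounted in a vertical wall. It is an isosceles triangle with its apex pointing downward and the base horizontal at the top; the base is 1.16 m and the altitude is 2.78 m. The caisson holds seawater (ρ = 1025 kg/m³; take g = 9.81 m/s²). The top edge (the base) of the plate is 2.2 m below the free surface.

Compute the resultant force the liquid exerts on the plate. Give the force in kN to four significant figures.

γ = ρg = 1025 × 9.81 / 1000 = 10.05525 kN/m³.
With the apex down, the centroid sits h/3 = 2.78/3 = 0.926667 m below the base (the top edge), so the centroid depth is h_c = 2.2 + 0.926667 = 3.12667 m.
A = ½ × 1.16 × 2.78 = 1.6124 m².
Resultant F = γ·h_c·A = 10.05525 × 3.12667 × 1.6124 = 50.693 kN.

F ≈ 50.69 kN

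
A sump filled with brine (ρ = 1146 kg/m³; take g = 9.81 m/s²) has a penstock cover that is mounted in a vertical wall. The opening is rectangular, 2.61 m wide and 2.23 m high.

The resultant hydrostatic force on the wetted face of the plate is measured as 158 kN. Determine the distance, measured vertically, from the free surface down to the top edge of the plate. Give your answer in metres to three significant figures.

d_top ≈ 1.30 m

γ = ρg = 1146 × 9.81 / 1000 = 11.24226 kN/m³.
A = 2.61 × 2.23 = 5.8203 m².
From F = γ·h_c·A, the centroid depth is h_c = 158/(11.24226 × 5.8203) = 2.41467 m.
The centroid lies 2.23/2 = 1.115 m below the top edge, so the top edge sits at h_top = 2.41467 − 1.115 = 1.29967 m below the surface.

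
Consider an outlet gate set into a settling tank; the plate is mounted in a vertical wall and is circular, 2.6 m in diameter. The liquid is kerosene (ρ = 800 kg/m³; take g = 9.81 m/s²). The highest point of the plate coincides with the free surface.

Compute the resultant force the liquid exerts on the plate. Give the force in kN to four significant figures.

γ = ρg = 800 × 9.81 / 1000 = 7.848 kN/m³.
The centroid is at the centre, 1.3 m below the top of the plate, so the centroid depth is h_c = 1.3 m.
A = π(1.3)² = 5.30929 m².
Resultant F = γ·h_c·A = 7.848 × 1.3 × 5.30929 = 54.1675 kN.

F ≈ 54.17 kN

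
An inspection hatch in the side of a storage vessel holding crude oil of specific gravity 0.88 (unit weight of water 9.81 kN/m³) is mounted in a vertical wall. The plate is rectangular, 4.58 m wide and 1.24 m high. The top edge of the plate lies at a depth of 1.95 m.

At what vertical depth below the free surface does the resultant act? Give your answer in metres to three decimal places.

γ = 0.88 × 9.81 = 8.6328 kN/m³.
The centroid lies 1.24/2 = 0.62 m below the top edge, so the centroid depth is h_c = 1.95 + 0.62 = 2.57 m.
A = 4.58 × 1.24 = 5.6792 m².
Resultant F = γ·h_c·A = 8.6328 × 2.57 × 5.6792 = 126 kN.
I_c = b·h³/12 = 4.58 × 1.24³/12 = 0.727695 m⁴.
Centre of pressure: y_p = y_c + I_c/(y_c·A) = 2.57 + 0.727695/(2.57 × 5.6792) = 2.57 + 0.0498573 = 2.61986 m along the plane.

h_p = 2.620 m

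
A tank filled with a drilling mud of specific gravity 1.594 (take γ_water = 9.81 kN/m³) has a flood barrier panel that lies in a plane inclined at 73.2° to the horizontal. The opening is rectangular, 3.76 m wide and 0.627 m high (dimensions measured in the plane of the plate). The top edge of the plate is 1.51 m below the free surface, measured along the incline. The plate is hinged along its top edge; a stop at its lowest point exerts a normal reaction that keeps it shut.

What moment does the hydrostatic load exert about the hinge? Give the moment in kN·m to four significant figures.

γ = 1.594 × 9.81 = 15.63714 kN/m³.
Let θ = 73.2° be the plate's angle to the horizontal; measure y along the incline from where the plane meets the free surface. Vertical depth h = y·sinθ with sinθ = 0.957319.
The centroid lies 0.627/2 = 0.3135 m below the top edge, so y_c = 1.51 + 0.3135 = 1.8235 m and h_c = 1.8235 × 0.957319 = 1.74567 m.
A = 3.76 × 0.627 = 2.35752 m².
Resultant F = γ·h_c·A = 15.63714 × 1.74567 × 2.35752 = 64.3539 kN.
I_c = b·h³/12 = 3.76 × 0.627³/12 = 0.0772341 m⁴.
Centre of pressure: y_p = y_c + I_c/(y_c·A) = 1.8235 + 0.0772341/(1.8235 × 2.35752) = 1.8235 + 0.0179659 = 1.84147 m along the plane.
The resultant acts 0.3135 + 0.0179659 = 0.331466 m (along the plate) below the hinge at the top edge, so the moment about the hinge is M = F × 0.331466 = 64.3539 × 0.331466 = 21.3311 kN·m.

M ≈ 21.33 kN·m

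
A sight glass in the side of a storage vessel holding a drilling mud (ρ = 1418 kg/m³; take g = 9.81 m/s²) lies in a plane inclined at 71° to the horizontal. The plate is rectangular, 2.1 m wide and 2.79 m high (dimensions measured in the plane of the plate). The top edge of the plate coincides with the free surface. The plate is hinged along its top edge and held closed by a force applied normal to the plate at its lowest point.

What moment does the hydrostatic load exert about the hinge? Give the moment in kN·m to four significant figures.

γ = ρg = 1418 × 9.81 / 1000 = 13.91058 kN/m³.
Let θ = 71° be the plate's angle to the horizontal; measure y along the incline from where the plane meets the free surface. Vertical depth h = y·sinθ with sinθ = 0.945519.
The centroid lies 2.79/2 = 1.395 m below the top edge, so y_c = 1.395 m and h_c = 1.395 × 0.945519 = 1.319 m.
A = 2.1 × 2.79 = 5.859 m².
Resultant F = γ·h_c·A = 13.91058 × 1.319 × 5.859 = 107.501 kN.
I_c = b·h³/12 = 2.1 × 2.79³/12 = 3.80059 m⁴.
Centre of pressure: y_p = y_c + I_c/(y_c·A) = 1.395 + 3.80059/(1.395 × 5.859) = 1.395 + 0.465 = 1.86 m along the plane.
The resultant acts 1.395 + 0.465 = 1.86 m (along the plate) below the hinge at the top edge, so the moment about the hinge is M = F × 1.86 = 107.501 × 1.86 = 199.952 kN·m.

M ≈ 200.0 kN·m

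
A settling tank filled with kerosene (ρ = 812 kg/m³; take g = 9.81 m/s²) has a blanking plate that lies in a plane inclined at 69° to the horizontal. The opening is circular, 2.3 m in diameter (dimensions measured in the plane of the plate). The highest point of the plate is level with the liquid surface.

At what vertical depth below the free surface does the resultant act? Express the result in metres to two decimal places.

γ = ρg = 812 × 9.81 / 1000 = 7.96572 kN/m³.
Let θ = 69° be the plate's angle to the horizontal; measure y along the incline from where the plane meets the free surface. Vertical depth h = y·sinθ with sinθ = 0.933580.
The centroid is at the centre, 1.15 m below the top of the plate, so y_c = 1.15 m and h_c = 1.15 × 0.933580 = 1.07362 m.
A = π(1.15)² = 4.15476 m².
Resultant F = γ·h_c·A = 7.96572 × 1.07362 × 4.15476 = 35.5322 kN.
I_c = πr⁴/4 = π × 1.15⁴/4 = 1.37367 m⁴.
Centre of pressure: y_p = y_c + I_c/(y_c·A) = 1.15 + 1.37367/(1.15 × 4.15476) = 1.15 + 0.287501 = 1.4375 m along the plane.
Vertically, h_p = y_p·sinθ = 1.4375 × 0.933580 = 1.34202 m.

h_p = 1.34 m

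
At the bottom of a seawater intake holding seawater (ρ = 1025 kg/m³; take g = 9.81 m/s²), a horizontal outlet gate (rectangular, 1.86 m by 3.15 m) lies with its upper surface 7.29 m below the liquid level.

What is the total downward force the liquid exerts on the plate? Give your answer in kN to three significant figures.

γ = ρg = 1025 × 9.81 / 1000 = 10.05525 kN/m³.
The plate is horizontal, so pressure is uniform at p = γ·h = 10.05525 × 7.29 = 73.3028 kN/m².
A = 1.86 × 3.15 = 5.859 m².
F = p·A = 73.3028 × 5.859 = 429.481 kN.

F ≈ 429 kN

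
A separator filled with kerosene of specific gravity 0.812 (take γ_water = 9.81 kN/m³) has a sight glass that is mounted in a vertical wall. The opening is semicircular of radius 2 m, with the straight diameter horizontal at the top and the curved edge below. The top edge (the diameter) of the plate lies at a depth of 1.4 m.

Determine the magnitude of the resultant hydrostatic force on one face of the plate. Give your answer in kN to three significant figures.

F ≈ 113 kN

γ = 0.812 × 9.81 = 7.96572 kN/m³.
The centroid of a semicircle lies 4r/(3π) = 0.848826 m from the diameter, here below the top edge, so the centroid depth is h_c = 1.4 + 0.848826 = 2.24883 m.
A = πr²/2 = π × 2²/2 = 6.28319 m².
Resultant F = γ·h_c·A = 7.96572 × 2.24883 × 6.28319 = 112.554 kN.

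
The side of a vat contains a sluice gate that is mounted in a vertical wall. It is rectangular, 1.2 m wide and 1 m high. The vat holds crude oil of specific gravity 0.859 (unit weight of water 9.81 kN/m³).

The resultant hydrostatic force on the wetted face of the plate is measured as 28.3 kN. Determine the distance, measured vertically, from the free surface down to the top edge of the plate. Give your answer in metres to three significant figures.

γ = 0.859 × 9.81 = 8.42679 kN/m³.
A = 1.2 × 1 = 1.2 m².
From F = γ·h_c·A, the centroid depth is h_c = 28.3/(8.42679 × 1.2) = 2.79861 m.
The centroid lies 1/2 = 0.5 m below the top edge, so the top edge sits at h_top = 2.79861 − 0.5 = 2.29861 m below the surface.

d_top ≈ 2.30 m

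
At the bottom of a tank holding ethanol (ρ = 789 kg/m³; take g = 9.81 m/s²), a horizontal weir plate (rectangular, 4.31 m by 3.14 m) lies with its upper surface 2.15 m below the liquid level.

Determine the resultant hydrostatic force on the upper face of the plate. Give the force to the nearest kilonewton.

γ = ρg = 789 × 9.81 / 1000 = 7.74009 kN/m³.
The plate is horizontal, so pressure is uniform at p = γ·h = 7.74009 × 2.15 = 16.6412 kN/m².
A = 4.31 × 3.14 = 13.5334 m².
F = p·A = 16.6412 × 13.5334 = 225.212 kN.

F ≈ 225 kN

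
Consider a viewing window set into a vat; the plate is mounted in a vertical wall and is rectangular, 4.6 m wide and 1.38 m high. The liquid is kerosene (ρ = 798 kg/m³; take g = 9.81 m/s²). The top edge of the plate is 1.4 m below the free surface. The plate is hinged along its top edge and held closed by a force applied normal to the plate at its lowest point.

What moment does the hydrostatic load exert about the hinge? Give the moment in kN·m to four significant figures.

γ = ρg = 798 × 9.81 / 1000 = 7.82838 kN/m³.
The centroid lies 1.38/2 = 0.69 m below the top edge, so the centroid depth is h_c = 1.4 + 0.69 = 2.09 m.
A = 4.6 × 1.38 = 6.348 m².
Resultant F = γ·h_c·A = 7.82838 × 2.09 × 6.348 = 103.862 kN.
I_c = b·h³/12 = 4.6 × 1.38³/12 = 1.00743 m⁴.
Centre of pressure: y_p = y_c + I_c/(y_c·A) = 2.09 + 1.00743/(2.09 × 6.348) = 2.09 + 0.0759332 = 2.16593 m along the plane.
The resultant acts 0.69 + 0.0759332 = 0.765933 m (along the plate) below the hinge at the top edge, so the moment about the hinge is M = F × 0.765933 = 103.862 × 0.765933 = 79.5513 kN·m.

M ≈ 79.55 kN·m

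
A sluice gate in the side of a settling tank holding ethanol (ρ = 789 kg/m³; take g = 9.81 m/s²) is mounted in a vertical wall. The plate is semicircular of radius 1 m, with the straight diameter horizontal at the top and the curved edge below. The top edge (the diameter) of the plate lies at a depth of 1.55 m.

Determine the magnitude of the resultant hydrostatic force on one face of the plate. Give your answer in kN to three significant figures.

γ = ρg = 789 × 9.81 / 1000 = 7.74009 kN/m³.
The centroid of a semicircle lies 4r/(3π) = 0.424413 m from the diameter, here below the top edge, so the centroid depth is h_c = 1.55 + 0.424413 = 1.97441 m.
A = πr²/2 = π × 1²/2 = 1.5708 m².
Resultant F = γ·h_c·A = 7.74009 × 1.97441 × 1.5708 = 24.0051 kN.

F ≈ 24.0 kN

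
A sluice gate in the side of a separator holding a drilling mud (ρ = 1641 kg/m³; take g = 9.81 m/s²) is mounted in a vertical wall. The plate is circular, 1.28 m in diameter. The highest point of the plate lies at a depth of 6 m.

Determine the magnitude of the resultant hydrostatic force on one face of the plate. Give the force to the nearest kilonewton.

γ = ρg = 1641 × 9.81 / 1000 = 16.09821 kN/m³.
The centroid is at the centre, 0.64 m below the top of the plate, so the centroid depth is h_c = 6 + 0.64 = 6.64 m.
A = π(0.64)² = 1.2868 m².
Resultant F = γ·h_c·A = 16.09821 × 6.64 × 1.2868 = 137.549 kN.

F ≈ 138 kN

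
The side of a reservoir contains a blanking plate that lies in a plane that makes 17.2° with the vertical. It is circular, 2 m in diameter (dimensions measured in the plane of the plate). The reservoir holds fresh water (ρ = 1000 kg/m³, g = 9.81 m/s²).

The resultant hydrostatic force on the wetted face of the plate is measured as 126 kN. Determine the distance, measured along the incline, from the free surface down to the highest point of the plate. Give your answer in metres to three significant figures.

γ = ρg = 1000 × 9.81 = 9810 N/m³ = 9.81 kN/m³.
A = π(1)² = 3.14159 m².
From F = γ·h_c·A, the centroid depth is h_c = 126/(9.81 × 3.14159) = 4.08839 m.
The plate makes 17.2° with the vertical, i.e. θ = 90° − 17.2° = 72.8° to the horizontal. Measuring y along the incline from the free-surface line, vertical depth h = y·sinθ with sinθ = 0.955278.
Along the incline, y_c = h_c/sinθ = 4.08839/0.955278 = 4.27979 m.
The centroid is at the centre, 1 m below the top of the plate, so the highest point sits at y_top = 4.27979 − 1 = 3.27979 m along the incline.

y_top ≈ 3.28 m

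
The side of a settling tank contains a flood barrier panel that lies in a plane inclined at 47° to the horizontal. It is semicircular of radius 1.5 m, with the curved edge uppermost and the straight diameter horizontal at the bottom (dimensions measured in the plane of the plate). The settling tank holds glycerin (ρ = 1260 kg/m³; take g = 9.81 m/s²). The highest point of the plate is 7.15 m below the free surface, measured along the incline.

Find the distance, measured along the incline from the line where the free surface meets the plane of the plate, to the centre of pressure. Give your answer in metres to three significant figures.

γ = ρg = 1260 × 9.81 / 1000 = 12.3606 kN/m³.
Let θ = 47° be the plate's angle to the horizontal; measure y along the incline from where the plane meets the free surface. Vertical depth h = y·sinθ with sinθ = 0.731354.
The centroid lies 4r/(3π) = 0.63662 m above the diameter, so r − 4r/(3π) = 1.5 − 0.63662 = 0.86338 m below the topmost point, so y_c = 7.15 + 0.86338 = 8.01338 m and h_c = 8.01338 × 0.731354 = 5.86062 m.
A = πr²/2 = π × 1.5²/2 = 3.53429 m².
Resultant F = γ·h_c·A = 12.3606 × 5.86062 × 3.53429 = 256.027 kN.
I_c = (π/8 − 8/(9π))·r⁴ = 0.109757 × 1.5⁴ = 0.555645 m⁴.
Centre of pressure: y_p = y_c + I_c/(y_c·A) = 8.01338 + 0.555645/(8.01338 × 3.53429) = 8.01338 + 0.0196191 = 8.033 m along the plane.

y_p = 8.03 m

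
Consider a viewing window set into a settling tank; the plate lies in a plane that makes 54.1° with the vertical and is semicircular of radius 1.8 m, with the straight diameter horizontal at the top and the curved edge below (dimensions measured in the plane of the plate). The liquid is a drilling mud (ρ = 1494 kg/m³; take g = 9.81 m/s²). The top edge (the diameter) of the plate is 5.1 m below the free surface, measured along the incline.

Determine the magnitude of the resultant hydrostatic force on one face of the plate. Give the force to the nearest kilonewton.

γ = ρg = 1494 × 9.81 / 1000 = 14.65614 kN/m³.
The plate makes 54.1° with the vertical, i.e. θ = 90° − 54.1° = 35.9° to the horizontal. Measuring y along the incline from the free-surface line, vertical depth h = y·sinθ with sinθ = 0.586372.
The centroid of a semicircle lies 4r/(3π) = 0.763944 m from the diameter, here below the top edge, so y_c = 5.1 + 0.763944 = 5.86394 m and h_c = 5.86394 × 0.586372 = 3.43845 m.
A = πr²/2 = π × 1.8²/2 = 5.08938 m².
Resultant F = γ·h_c·A = 14.65614 × 3.43845 × 5.08938 = 256.476 kN.

F ≈ 256 kN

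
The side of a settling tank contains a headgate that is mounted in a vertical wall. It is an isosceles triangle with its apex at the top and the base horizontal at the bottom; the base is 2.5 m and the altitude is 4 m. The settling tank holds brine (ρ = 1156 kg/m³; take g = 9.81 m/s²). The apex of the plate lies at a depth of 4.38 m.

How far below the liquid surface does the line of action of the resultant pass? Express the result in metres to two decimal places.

h_p = 7.17 m

γ = ρg = 1156 × 9.81 / 1000 = 11.34036 kN/m³.
With the apex up, the centroid sits 2h/3 = 2 × 4/3 = 2.66667 m below the apex, so the centroid depth is h_c = 4.38 + 2.66667 = 7.04667 m.
A = ½ × 2.5 × 4 = 5 m².
Resultant F = γ·h_c·A = 11.34036 × 7.04667 × 5 = 399.559 kN.
I_c = b·h³/36 = 2.5 × 4³/36 = 4.44444 m⁴.
Centre of pressure: y_p = y_c + I_c/(y_c·A) = 7.04667 + 4.44444/(7.04667 × 5) = 7.04667 + 0.126143 = 7.17281 m along the plane.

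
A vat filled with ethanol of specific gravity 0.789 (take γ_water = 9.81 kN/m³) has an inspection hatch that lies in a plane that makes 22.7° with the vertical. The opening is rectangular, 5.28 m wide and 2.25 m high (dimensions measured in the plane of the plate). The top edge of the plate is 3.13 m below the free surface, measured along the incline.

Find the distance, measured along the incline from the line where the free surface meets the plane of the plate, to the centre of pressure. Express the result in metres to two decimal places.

y_p = 4.35 m

γ = 0.789 × 9.81 = 7.74009 kN/m³.
The plate makes 22.7° with the vertical, i.e. θ = 90° − 22.7° = 67.3° to the horizontal. Measuring y along the incline from the free-surface line, vertical depth h = y·sinθ with sinθ = 0.922538.
The centroid lies 2.25/2 = 1.125 m below the top edge, so y_c = 3.13 + 1.125 = 4.255 m and h_c = 4.255 × 0.922538 = 3.9254 m.
A = 5.28 × 2.25 = 11.88 m².
Resultant F = γ·h_c·A = 7.74009 × 3.9254 × 11.88 = 360.949 kN.
I_c = b·h³/12 = 5.28 × 2.25³/12 = 5.01188 m⁴.
Centre of pressure: y_p = y_c + I_c/(y_c·A) = 4.255 + 5.01188/(4.255 × 11.88) = 4.255 + 0.0991482 = 4.35415 m along the plane.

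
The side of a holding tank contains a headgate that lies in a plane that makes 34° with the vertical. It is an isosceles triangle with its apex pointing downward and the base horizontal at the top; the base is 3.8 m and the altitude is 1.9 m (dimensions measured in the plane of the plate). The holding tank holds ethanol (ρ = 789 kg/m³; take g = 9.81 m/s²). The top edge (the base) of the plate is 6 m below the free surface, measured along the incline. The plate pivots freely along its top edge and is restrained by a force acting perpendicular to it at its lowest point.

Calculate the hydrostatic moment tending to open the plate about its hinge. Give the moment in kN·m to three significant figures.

M ≈ 102 kN·m

γ = ρg = 789 × 9.81 / 1000 = 7.74009 kN/m³.
The plate makes 34° with the vertical, i.e. θ = 90° − 34° = 56° to the horizontal. Measuring y along the incline from the free-surface line, vertical depth h = y·sinθ with sinθ = 0.829038.
With the apex down, the centroid sits h/3 = 1.9/3 = 0.633333 m below the base (the top edge), so y_c = 6 + 0.633333 = 6.63333 m and h_c = 6.63333 × 0.829038 = 5.49928 m.
A = ½ × 3.8 × 1.9 = 3.61 m².
Resultant F = γ·h_c·A = 7.74009 × 5.49928 × 3.61 = 153.659 kN.
I_c = b·h³/36 = 3.8 × 1.9³/36 = 0.724006 m⁴.
Centre of pressure: y_p = y_c + I_c/(y_c·A) = 6.63333 + 0.724006/(6.63333 × 3.61) = 6.63333 + 0.0302345 = 6.66356 m along the plane.
The resultant acts 0.633333 + 0.0302345 = 0.663568 m (along the plate) below the hinge at the top edge, so the moment about the hinge is M = F × 0.663568 = 153.659 × 0.663568 = 101.963 kN·m.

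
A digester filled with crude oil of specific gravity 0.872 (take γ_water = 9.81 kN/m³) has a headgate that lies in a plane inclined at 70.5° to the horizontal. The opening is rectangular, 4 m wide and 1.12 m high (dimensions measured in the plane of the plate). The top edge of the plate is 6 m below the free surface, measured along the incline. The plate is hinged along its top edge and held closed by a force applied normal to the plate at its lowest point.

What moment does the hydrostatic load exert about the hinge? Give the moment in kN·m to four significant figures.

γ = 0.872 × 9.81 = 8.55432 kN/m³.
Let θ = 70.5° be the plate's angle to the horizontal; measure y along the incline from where the plane meets the free surface. Vertical depth h = y·sinθ with sinθ = 0.942641.
The centroid lies 1.12/2 = 0.56 m below the top edge, so y_c = 6 + 0.56 = 6.56 m and h_c = 6.56 × 0.942641 = 6.18372 m.
A = 4 × 1.12 = 4.48 m².
Resultant F = γ·h_c·A = 8.55432 × 6.18372 × 4.48 = 236.981 kN.
I_c = b·h³/12 = 4 × 1.12³/12 = 0.468309 m⁴.
Centre of pressure: y_p = y_c + I_c/(y_c·A) = 6.56 + 0.468309/(6.56 × 4.48) = 6.56 + 0.0159349 = 6.57593 m along the plane.
The resultant acts 0.56 + 0.0159349 = 0.575935 m (along the plate) below the hinge at the top edge, so the moment about the hinge is M = F × 0.575935 = 236.981 × 0.575935 = 136.486 kN·m.

M ≈ 136.5 kN·m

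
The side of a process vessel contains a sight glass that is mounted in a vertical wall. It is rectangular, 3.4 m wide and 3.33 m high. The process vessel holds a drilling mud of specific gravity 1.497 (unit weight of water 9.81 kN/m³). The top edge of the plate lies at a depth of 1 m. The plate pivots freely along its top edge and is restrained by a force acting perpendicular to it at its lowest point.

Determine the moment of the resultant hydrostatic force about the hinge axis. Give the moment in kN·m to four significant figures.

M ≈ 891.4 kN·m

γ = 1.497 × 9.81 = 14.68557 kN/m³.
The centroid lies 3.33/2 = 1.665 m below the top edge, so the centroid depth is h_c = 1 + 1.665 = 2.665 m.
A = 3.4 × 3.33 = 11.322 m².
Resultant F = γ·h_c·A = 14.68557 × 2.665 × 11.322 = 443.11 kN.
I_c = b·h³/12 = 3.4 × 3.33³/12 = 10.4624 m⁴.
Centre of pressure: y_p = y_c + I_c/(y_c·A) = 2.665 + 10.4624/(2.665 × 11.322) = 2.665 + 0.346746 = 3.01175 m along the plane.
The resultant acts 1.665 + 0.346746 = 2.01175 m (along the plate) below the hinge at the top edge, so the moment about the hinge is M = F × 2.01175 = 443.11 × 2.01175 = 891.427 kN·m.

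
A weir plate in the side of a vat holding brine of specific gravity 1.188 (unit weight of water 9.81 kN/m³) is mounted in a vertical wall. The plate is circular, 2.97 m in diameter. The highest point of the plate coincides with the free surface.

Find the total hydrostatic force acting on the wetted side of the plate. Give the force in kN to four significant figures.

F ≈ 119.9 kN

γ = 1.188 × 9.81 = 11.65428 kN/m³.
The centroid is at the centre, 1.485 m below the top of the plate, so the centroid depth is h_c = 1.485 m.
A = π(1.485)² = 6.92792 m².
Resultant F = γ·h_c·A = 11.65428 × 1.485 × 6.92792 = 119.899 kN.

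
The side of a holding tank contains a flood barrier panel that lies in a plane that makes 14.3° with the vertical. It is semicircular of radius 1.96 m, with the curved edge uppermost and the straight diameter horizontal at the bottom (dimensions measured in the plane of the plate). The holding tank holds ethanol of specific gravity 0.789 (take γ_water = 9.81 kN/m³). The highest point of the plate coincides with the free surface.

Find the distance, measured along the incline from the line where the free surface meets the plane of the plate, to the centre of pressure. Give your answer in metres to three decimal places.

y_p = 1.366 m

γ = 0.789 × 9.81 = 7.74009 kN/m³.
The plate makes 14.3° with the vertical, i.e. θ = 90° − 14.3° = 75.7° to the horizontal. Measuring y along the incline from the free-surface line, vertical depth h = y·sinθ with sinθ = 0.969016.
The centroid lies 4r/(3π) = 0.83185 m above the diameter, so r − 4r/(3π) = 1.96 − 0.83185 = 1.12815 m below the topmost point, so y_c = 1.12815 m and h_c = 1.12815 × 0.969016 = 1.0932 m.
A = πr²/2 = π × 1.96²/2 = 6.03437 m².
Resultant F = γ·h_c·A = 7.74009 × 1.0932 × 6.03437 = 51.0596 kN.
I_c = (π/8 − 8/(9π))·r⁴ = 0.109757 × 1.96⁴ = 1.61978 m⁴.
Centre of pressure: y_p = y_c + I_c/(y_c·A) = 1.12815 + 1.61978/(1.12815 × 6.03437) = 1.12815 + 0.237934 = 1.36608 m along the plane.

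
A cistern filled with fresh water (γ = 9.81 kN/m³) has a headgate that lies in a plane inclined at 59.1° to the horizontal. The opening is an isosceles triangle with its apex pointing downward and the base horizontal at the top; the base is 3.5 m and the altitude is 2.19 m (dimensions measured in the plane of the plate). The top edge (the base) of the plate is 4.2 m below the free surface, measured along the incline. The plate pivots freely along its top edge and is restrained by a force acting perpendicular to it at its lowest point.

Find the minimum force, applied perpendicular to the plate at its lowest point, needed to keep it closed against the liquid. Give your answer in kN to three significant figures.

P ≈ 56.9 kN

γ = 9.81 kN/m³.
Let θ = 59.1° be the plate's angle to the horizontal; measure y along the incline from where the plane meets the free surface. Vertical depth h = y·sinθ with sinθ = 0.858065.
With the apex down, the centroid sits h/3 = 2.19/3 = 0.73 m below the base (the top edge), so y_c = 4.2 + 0.73 = 4.93 m and h_c = 4.93 × 0.858065 = 4.23026 m.
A = ½ × 3.5 × 2.19 = 3.8325 m².
Resultant F = γ·h_c·A = 9.81 × 4.23026 × 3.8325 = 159.044 kN.
I_c = b·h³/36 = 3.5 × 2.19³/36 = 1.02117 m⁴.
Centre of pressure: y_p = y_c + I_c/(y_c·A) = 4.93 + 1.02117/(4.93 × 3.8325) = 4.93 + 0.0540467 = 4.98405 m along the plane.
The resultant acts 0.73 + 0.0540467 = 0.784047 m (along the plate) below the hinge at the top edge, so the moment about the hinge is M = F × 0.784047 = 159.044 × 0.784047 = 124.698 kN·m.
A normal force at the bottom, 2.19 m from the hinge, must supply this moment: P = 124.698/2.19 = 56.9397 kN.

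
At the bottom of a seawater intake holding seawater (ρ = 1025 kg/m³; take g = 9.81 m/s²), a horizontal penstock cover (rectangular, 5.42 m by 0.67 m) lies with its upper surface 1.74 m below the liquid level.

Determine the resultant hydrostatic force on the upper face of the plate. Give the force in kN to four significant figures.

F ≈ 63.54 kN

γ = ρg = 1025 × 9.81 / 1000 = 10.05525 kN/m³.
The plate is horizontal, so pressure is uniform at p = γ·h = 10.05525 × 1.74 = 17.4961 kN/m².
A = 5.42 × 0.67 = 3.6314 m².
F = p·A = 17.4961 × 3.6314 = 63.5353 kN.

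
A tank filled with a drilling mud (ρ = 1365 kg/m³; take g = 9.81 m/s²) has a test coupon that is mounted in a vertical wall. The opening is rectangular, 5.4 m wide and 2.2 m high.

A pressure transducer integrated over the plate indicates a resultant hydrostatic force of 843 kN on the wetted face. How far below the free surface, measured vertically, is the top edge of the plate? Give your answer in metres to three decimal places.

γ = ρg = 1365 × 9.81 / 1000 = 13.39065 kN/m³.
A = 5.4 × 2.2 = 11.88 m².
From F = γ·h_c·A, the centroid depth is h_c = 843/(13.39065 × 11.88) = 5.29919 m.
The centroid lies 2.2/2 = 1.1 m below the top edge, so the top edge sits at h_top = 5.29919 − 1.1 = 4.19919 m below the surface.

d_top ≈ 4.199 m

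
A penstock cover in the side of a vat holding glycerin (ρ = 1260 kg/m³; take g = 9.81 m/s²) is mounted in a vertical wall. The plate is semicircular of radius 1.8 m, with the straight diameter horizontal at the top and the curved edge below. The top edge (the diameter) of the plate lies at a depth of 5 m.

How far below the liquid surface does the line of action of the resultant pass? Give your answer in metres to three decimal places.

h_p = 5.803 m

γ = ρg = 1260 × 9.81 / 1000 = 12.3606 kN/m³.
The centroid of a semicircle lies 4r/(3π) = 0.763944 m from the diameter, here below the top edge, so the centroid depth is h_c = 5 + 0.763944 = 5.76394 m.
A = πr²/2 = π × 1.8²/2 = 5.08938 m².
Resultant F = γ·h_c·A = 12.3606 × 5.76394 × 5.08938 = 362.597 kN.
I_c = (π/8 − 8/(9π))·r⁴ = 0.109757 × 1.8⁴ = 1.15219 m⁴.
Centre of pressure: y_p = y_c + I_c/(y_c·A) = 5.76394 + 1.15219/(5.76394 × 5.08938) = 5.76394 + 0.0392771 = 5.80322 m along the plane.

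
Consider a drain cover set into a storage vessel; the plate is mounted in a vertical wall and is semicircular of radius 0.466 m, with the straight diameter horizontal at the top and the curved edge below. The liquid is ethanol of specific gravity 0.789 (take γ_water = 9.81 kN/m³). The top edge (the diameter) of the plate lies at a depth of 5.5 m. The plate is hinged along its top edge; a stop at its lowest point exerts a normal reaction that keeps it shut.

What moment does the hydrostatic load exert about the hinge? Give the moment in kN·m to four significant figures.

γ = 0.789 × 9.81 = 7.74009 kN/m³.
The centroid of a semicircle lies 4r/(3π) = 0.197777 m from the diameter, here below the top edge, so the centroid depth is h_c = 5.5 + 0.197777 = 5.69778 m.
A = πr²/2 = π × 0.466²/2 = 0.341108 m².
Resultant F = γ·h_c·A = 7.74009 × 5.69778 × 0.341108 = 15.0433 kN.
I_c = (π/8 − 8/(9π))·r⁴ = 0.109757 × 0.466⁴ = 0.00517578 m⁴.
Centre of pressure: y_p = y_c + I_c/(y_c·A) = 5.69778 + 0.00517578/(5.69778 × 0.341108) = 5.69778 + 0.00266304 = 5.70044 m along the plane.
The resultant acts 0.197777 + 0.00266304 = 0.20044 m (along the plate) below the hinge at the top edge, so the moment about the hinge is M = F × 0.20044 = 15.0433 × 0.20044 = 3.01528 kN·m.

M ≈ 3.015 kN·m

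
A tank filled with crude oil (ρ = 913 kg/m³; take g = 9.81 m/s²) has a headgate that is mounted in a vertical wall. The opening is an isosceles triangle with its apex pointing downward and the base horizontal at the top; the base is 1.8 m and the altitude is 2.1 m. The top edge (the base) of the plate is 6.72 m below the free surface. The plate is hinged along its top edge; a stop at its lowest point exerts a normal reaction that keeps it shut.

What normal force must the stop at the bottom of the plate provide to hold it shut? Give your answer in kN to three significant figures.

P ≈ 43.8 kN

γ = ρg = 913 × 9.81 / 1000 = 8.95653 kN/m³.
With the apex down, the centroid sits h/3 = 2.1/3 = 0.7 m below the base (the top edge), so the centroid depth is h_c = 6.72 + 0.7 = 7.42 m.
A = ½ × 1.8 × 2.1 = 1.89 m².
Resultant F = γ·h_c·A = 8.95653 × 7.42 × 1.89 = 125.605 kN.
I_c = b·h³/36 = 1.8 × 2.1³/36 = 0.46305 m⁴.
Centre of pressure: y_p = y_c + I_c/(y_c·A) = 7.42 + 0.46305/(7.42 × 1.89) = 7.42 + 0.0330189 = 7.45302 m along the plane.
The resultant acts 0.7 + 0.0330189 = 0.733019 m (along the plate) below the hinge at the top edge, so the moment about the hinge is M = F × 0.733019 = 125.605 × 0.733019 = 92.0709 kN·m.
A normal force at the bottom, 2.1 m from the hinge, must supply this moment: P = 92.0709/2.1 = 43.8433 kN.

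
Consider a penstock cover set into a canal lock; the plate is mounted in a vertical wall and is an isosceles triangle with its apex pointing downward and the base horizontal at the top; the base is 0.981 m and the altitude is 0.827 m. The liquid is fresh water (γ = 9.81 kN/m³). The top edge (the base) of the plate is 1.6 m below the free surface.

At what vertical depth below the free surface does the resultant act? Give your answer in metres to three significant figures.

γ = 9.81 kN/m³.
With the apex down, the centroid sits h/3 = 0.827/3 = 0.275667 m below the base (the top edge), so the centroid depth is h_c = 1.6 + 0.275667 = 1.87567 m.
A = ½ × 0.981 × 0.827 = 0.405643 m².
Resultant F = γ·h_c·A = 9.81 × 1.87567 × 0.405643 = 7.46396 kN.
I_c = b·h³/36 = 0.981 × 0.827³/36 = 0.0154129 m⁴.
Centre of pressure: y_p = y_c + I_c/(y_c·A) = 1.87567 + 0.0154129/(1.87567 × 0.405643) = 1.87567 + 0.0202574 = 1.89593 m along the plane.

h_p = 1.90 m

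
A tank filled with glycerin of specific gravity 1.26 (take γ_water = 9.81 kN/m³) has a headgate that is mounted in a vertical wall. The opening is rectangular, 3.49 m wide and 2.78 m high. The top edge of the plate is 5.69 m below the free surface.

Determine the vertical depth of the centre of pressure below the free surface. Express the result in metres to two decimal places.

γ = 1.26 × 9.81 = 12.3606 kN/m³.
The centroid lies 2.78/2 = 1.39 m below the top edge, so the centroid depth is h_c = 5.69 + 1.39 = 7.08 m.
A = 3.49 × 2.78 = 9.7022 m².
Resultant F = γ·h_c·A = 12.3606 × 7.08 × 9.7022 = 849.069 kN.
I_c = b·h³/12 = 3.49 × 2.78³/12 = 6.24854 m⁴.
Centre of pressure: y_p = y_c + I_c/(y_c·A) = 7.08 + 6.24854/(7.08 × 9.7022) = 7.08 + 0.0909652 = 7.17097 m along the plane.

h_p = 7.17 m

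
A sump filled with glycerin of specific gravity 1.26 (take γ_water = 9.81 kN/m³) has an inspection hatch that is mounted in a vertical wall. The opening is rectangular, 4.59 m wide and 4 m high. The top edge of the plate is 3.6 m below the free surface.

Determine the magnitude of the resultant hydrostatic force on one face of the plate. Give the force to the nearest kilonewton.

γ = 1.26 × 9.81 = 12.3606 kN/m³.
The centroid lies 4/2 = 2 m below the top edge, so the centroid depth is h_c = 3.6 + 2 = 5.6 m.
A = 4.59 × 4 = 18.36 m².
Resultant F = γ·h_c·A = 12.3606 × 5.6 × 18.36 = 1270.87 kN.

F ≈ 1271 kN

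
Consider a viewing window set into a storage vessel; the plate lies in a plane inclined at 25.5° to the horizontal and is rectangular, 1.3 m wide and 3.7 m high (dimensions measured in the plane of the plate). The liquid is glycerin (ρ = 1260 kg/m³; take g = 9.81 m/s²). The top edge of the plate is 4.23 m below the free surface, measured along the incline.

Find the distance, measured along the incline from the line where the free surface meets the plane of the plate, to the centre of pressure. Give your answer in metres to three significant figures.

y_p = 6.27 m

γ = ρg = 1260 × 9.81 / 1000 = 12.3606 kN/m³.
Let θ = 25.5° be the plate's angle to the horizontal; measure y along the incline from where the plane meets the free surface. Vertical depth h = y·sinθ with sinθ = 0.430511.
The centroid lies 3.7/2 = 1.85 m below the top edge, so y_c = 4.23 + 1.85 = 6.08 m and h_c = 6.08 × 0.430511 = 2.61751 m.
A = 1.3 × 3.7 = 4.81 m².
Resultant F = γ·h_c·A = 12.3606 × 2.61751 × 4.81 = 155.623 kN.
I_c = b·h³/12 = 1.3 × 3.7³/12 = 5.48741 m⁴.
Centre of pressure: y_p = y_c + I_c/(y_c·A) = 6.08 + 5.48741/(6.08 × 4.81) = 6.08 + 0.187637 = 6.26764 m along the plane.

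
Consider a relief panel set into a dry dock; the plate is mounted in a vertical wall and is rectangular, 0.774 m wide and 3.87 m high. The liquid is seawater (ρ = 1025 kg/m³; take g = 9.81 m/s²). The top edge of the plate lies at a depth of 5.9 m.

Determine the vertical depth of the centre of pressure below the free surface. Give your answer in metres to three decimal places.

γ = ρg = 1025 × 9.81 / 1000 = 10.05525 kN/m³.
The centroid lies 3.87/2 = 1.935 m below the top edge, so the centroid depth is h_c = 5.9 + 1.935 = 7.835 m.
A = 0.774 × 3.87 = 2.99538 m².
Resultant F = γ·h_c·A = 10.05525 × 7.835 × 2.99538 = 235.985 kN.
I_c = b·h³/12 = 0.774 × 3.87³/12 = 3.73846 m⁴.
Centre of pressure: y_p = y_c + I_c/(y_c·A) = 7.835 + 3.73846/(7.835 × 2.99538) = 7.835 + 0.159295 = 7.9943 m along the plane.

h_p = 7.994 m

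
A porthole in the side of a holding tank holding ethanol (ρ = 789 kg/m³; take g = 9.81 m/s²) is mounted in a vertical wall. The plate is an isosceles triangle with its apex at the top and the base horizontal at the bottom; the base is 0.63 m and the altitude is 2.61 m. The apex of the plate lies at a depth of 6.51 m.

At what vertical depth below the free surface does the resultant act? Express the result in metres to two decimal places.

γ = ρg = 789 × 9.81 / 1000 = 7.74009 kN/m³.
With the apex up, the centroid sits 2h/3 = 2 × 2.61/3 = 1.74 m below the apex, so the centroid depth is h_c = 6.51 + 1.74 = 8.25 m.
A = ½ × 0.63 × 2.61 = 0.82215 m².
Resultant F = γ·h_c·A = 7.74009 × 8.25 × 0.82215 = 52.499 kN.
I_c = b·h³/36 = 0.63 × 2.61³/36 = 0.311143 m⁴.
Centre of pressure: y_p = y_c + I_c/(y_c·A) = 8.25 + 0.311143/(8.25 × 0.82215) = 8.25 + 0.0458728 = 8.29587 m along the plane.

h_p = 8.30 m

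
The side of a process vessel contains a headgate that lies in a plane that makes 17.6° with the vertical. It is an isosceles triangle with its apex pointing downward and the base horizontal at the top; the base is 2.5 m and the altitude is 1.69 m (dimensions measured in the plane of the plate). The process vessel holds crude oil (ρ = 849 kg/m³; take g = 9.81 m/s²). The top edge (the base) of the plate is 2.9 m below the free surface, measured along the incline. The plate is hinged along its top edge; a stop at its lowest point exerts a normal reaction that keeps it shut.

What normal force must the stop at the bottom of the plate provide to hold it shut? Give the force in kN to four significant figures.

γ = ρg = 849 × 9.81 / 1000 = 8.32869 kN/m³.
The plate makes 17.6° with the vertical, i.e. θ = 90° − 17.6° = 72.4° to the horizontal. Measuring y along the incline from the free-surface line, vertical depth h = y·sinθ with sinθ = 0.953191.
With the apex down, the centroid sits h/3 = 1.69/3 = 0.563333 m below the base (the top edge), so y_c = 2.9 + 0.563333 = 3.46333 m and h_c = 3.46333 × 0.953191 = 3.30121 m.
A = ½ × 2.5 × 1.69 = 2.1125 m².
Resultant F = γ·h_c·A = 8.32869 × 3.30121 × 2.1125 = 58.0827 kN.
I_c = b·h³/36 = 2.5 × 1.69³/36 = 0.335195 m⁴.
Centre of pressure: y_p = y_c + I_c/(y_c·A) = 3.46333 + 0.335195/(3.46333 × 2.1125) = 3.46333 + 0.0458149 = 3.50914 m along the plane.
The resultant acts 0.563333 + 0.0458149 = 0.609148 m (along the plate) below the hinge at the top edge, so the moment about the hinge is M = F × 0.609148 = 58.0827 × 0.609148 = 35.381 kN·m.
A normal force at the bottom, 1.69 m from the hinge, must supply this moment: P = 35.381/1.69 = 20.9355 kN.

P ≈ 20.94 kN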